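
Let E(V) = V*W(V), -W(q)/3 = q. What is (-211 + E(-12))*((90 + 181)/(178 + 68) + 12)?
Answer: -2072389/246 ≈ -8424.3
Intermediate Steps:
W(q) = -3*q
E(V) = -3*V² (E(V) = V*(-3*V) = -3*V²)
(-211 + E(-12))*((90 + 181)/(178 + 68) + 12) = (-211 - 3*(-12)²)*((90 + 181)/(178 + 68) + 12) = (-211 - 3*144)*(271/246 + 12) = (-211 - 432)*(271*(1/246) + 12) = -643*(271/246 + 12) = -643*3223/246 = -2072389/246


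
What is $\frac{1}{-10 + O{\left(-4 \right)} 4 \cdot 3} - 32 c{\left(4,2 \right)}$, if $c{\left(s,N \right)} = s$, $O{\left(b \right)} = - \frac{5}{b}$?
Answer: $- \frac{639}{5} \approx -127.8$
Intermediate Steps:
$\frac{1}{-10 + O{\left(-4 \right)} 4 \cdot 3} - 32 c{\left(4,2 \right)} = \frac{1}{-10 + - \frac{5}{-4} \cdot 4 \cdot 3} - 128 = \frac{1}{-10 + \left(-5\right) \left(- \frac{1}{4}\right) 4 \cdot 3} - 128 = \frac{1}{-10 + \frac{5}{4} \cdot 4 \cdot 3} - 128 = \frac{1}{-10 + 5 \cdot 3} - 128 = \frac{1}{-10 + 15} - 128 = \frac{1}{5} - 128 = - \frac{639}{5}$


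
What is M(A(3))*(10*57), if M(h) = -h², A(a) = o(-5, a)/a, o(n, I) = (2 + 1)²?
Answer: -5130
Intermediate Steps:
o(n, I) = 9 (o(n, I) = 3² = 9)
A(a) = 9/a
M(A(3))*(10*57) = (-(9/3)²)*(10*57) = -(9*(⅓))²*570 = -1*3²*570 = -1*9*570 = -9*570 = -5130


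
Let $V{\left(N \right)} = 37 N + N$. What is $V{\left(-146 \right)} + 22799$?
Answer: $17251$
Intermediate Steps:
$V{\left(N \right)} = 38 N$
$V{\left(-146 \right)} + 22799 = 38 \left(-146\right) + 22799 = -5548 + 22799 = 17251$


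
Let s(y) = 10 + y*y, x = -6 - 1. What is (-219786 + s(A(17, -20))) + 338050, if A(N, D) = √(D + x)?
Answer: 118247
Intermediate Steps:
x = -7
A(N, D) = √(-7 + D) (A(N, D) = √(D - 7) = √(-7 + D))
s(y) = 10 + y²
(-219786 + s(A(17, -20))) + 338050 = (-219786 + (10 + (√(-7 - 20))²)) + 338050 = (-219786 + (10 + (√(-27))²)) + 338050 = (-219786 + (10 + (3*I*√3)²)) + 338050 = (-219786 + (10 - 27)) + 338050 = (-219786 - 17) + 338050 = -219803 + 338050 = 118247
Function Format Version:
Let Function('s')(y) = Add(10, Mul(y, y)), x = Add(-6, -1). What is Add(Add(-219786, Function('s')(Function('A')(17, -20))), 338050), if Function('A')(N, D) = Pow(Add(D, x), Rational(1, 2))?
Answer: 118247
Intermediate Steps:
x = -7
Function('A')(N, D) = Pow(Add(-7, D), Rational(1, 2)) (Function('A')(N, D) = Pow(Add(D, -7), Rational(1, 2)) = Pow(Add(-7, D), Rational(1, 2)))
Function('s')(y) = Add(10, Pow(y, 2))
Add(Add(-219786, Function('s')(Function('A')(17, -20))), 338050) = Add(Add(-219786, Add(10, Pow(Pow(Add(-7, -20), Rational(1, 2)), 2))), 338050) = Add(Add(-219786, Add(10, Pow(Pow(-27, Rational(1, 2)), 2))), 338050) = Add(Add(-219786, Add(10, Pow(Mul(3, I, Pow(3, Rational(1, 2))), 2))), 338050) = Add(Add(-219786, Add(10, -27)), 338050) = Add(Add(-219786, -17), 338050) = Add(-219803, 338050) = 118247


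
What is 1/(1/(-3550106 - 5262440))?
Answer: -8812546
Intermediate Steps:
1/(1/(-3550106 - 5262440)) = 1/(1/(-8812546)) = 1/(-1/8812546) = -8812546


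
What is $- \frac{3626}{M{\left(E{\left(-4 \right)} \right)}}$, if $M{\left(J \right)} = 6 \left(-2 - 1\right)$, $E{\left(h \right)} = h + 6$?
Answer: $\frac{1813}{9} \approx 201.44$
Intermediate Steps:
$E{\left(h \right)} = 6 + h$
$M{\left(J \right)} = -18$ ($M{\left(J \right)} = 6 \left(-2 - 1\right) = 6 \left(-3\right) = -18$)
$- \frac{3626}{M{\left(E{\left(-4 \right)} \right)}} = - \frac{3626}{-18} = \left(-3626\right) \left(- \frac{1}{18}\right) = \frac{1813}{9}$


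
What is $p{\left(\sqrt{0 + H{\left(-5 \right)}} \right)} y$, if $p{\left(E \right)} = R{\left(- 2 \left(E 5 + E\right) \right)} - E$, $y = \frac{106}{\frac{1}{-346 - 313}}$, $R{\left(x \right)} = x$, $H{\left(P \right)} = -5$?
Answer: $908102 i \sqrt{5} \approx 2.0306 \cdot 10^{6} i$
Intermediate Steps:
$y = -69854$ ($y = \frac{106}{\frac{1}{-659}} = \frac{106}{- \frac{1}{659}} = 106 \left(-659\right) = -69854$)
$p{\left(E \right)} = - 13 E$ ($p{\left(E \right)} = - 2 \left(E 5 + E\right) - E = - 2 \left(5 E + E\right) - E = - 2 \cdot 6 E - E = - 12 E - E = - 13 E$)
$p{\left(\sqrt{0 + H{\left(-5 \right)}} \right)} y = - 13 \sqrt{0 - 5} \left(-69854\right) = - 13 \sqrt{-5} \left(-69854\right) = - 13 i \sqrt{5} \left(-69854\right) = 908102 i \sqrt{5}$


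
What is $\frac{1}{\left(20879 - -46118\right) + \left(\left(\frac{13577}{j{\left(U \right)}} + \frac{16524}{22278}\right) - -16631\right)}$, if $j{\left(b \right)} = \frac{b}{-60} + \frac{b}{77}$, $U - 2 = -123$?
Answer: $\frac{694331}{79238816286} \approx 8.7625 \cdot 10^{-6}$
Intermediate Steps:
$U = -121$ ($U = 2 - 123 = -121$)
$j{\left(b \right)} = - \frac{17 b}{4620}$ ($j{\left(b \right)} = b \left(- \frac{1}{60}\right) + b \frac{1}{77} = - \frac{b}{60} + \frac{b}{77} = - \frac{17 b}{4620}$)
$\frac{1}{\left(20879 - -46118\right) + \left(\left(\frac{13577}{j{\left(U \right)}} + \frac{16524}{22278}\right) - -16631\right)} = \frac{1}{\left(20879 - -46118\right) + \left(\left(\frac{13577}{\left(- \frac{17}{4620}\right) \left(-121\right)} + \frac{16524}{22278}\right) - -16631\right)} = \frac{1}{\left(20879 + 46118\right) + \left(\left(\frac{13577}{\frac{187}{420}} + 16524 \cdot \frac{1}{22278}\right) + 16631\right)} = \frac{1}{66997 + \left(\left(13577 \cdot \frac{420}{187} + \frac{2754}{3713}\right) + 16631\right)} = \frac{1}{66997 + \left(\left(\frac{5702340}{187} + \frac{2754}{3713}\right) + 16631\right)} = \frac{1}{66997 + \left(\frac{21173303418}{694331} + 16631\right)} = \frac{1}{66997 + \frac{32720722279}{694331}} = \frac{1}{\frac{79238816286}{694331}} = \frac{694331}{79238816286}$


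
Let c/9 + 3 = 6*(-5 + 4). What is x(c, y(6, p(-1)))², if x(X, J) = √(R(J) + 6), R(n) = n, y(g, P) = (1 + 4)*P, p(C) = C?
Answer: 1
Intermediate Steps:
y(g, P) = 5*P
c = -81 (c = -27 + 9*(6*(-5 + 4)) = -27 + 9*(6*(-1)) = -27 + 9*(-6) = -27 - 54 = -81)
x(X, J) = √(6 + J) (x(X, J) = √(J + 6) = √(6 + J))
x(c, y(6, p(-1)))² = (√(6 + 5*(-1)))² = (√(6 - 5))² = (√1)² = 1² = 1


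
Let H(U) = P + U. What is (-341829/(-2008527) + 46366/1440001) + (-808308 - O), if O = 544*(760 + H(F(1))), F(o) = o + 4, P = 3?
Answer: -1182075004020496663/964093629509 ≈ -1.2261e+6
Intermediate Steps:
F(o) = 4 + o
H(U) = 3 + U
O = 417792 (O = 544*(760 + (3 + (4 + 1))) = 544*(760 + (3 + 5)) = 544*(760 + 8) = 544*768 = 417792)
(-341829/(-2008527) + 46366/1440001) + (-808308 - O) = (-341829/(-2008527) + 46366/1440001) + (-808308 - 1*417792) = (-341829*(-1/2008527) + 46366*(1/1440001)) + (-808308 - 417792) = (113943/669509 + 46366/1440001) - 1226100 = 195120488237/964093629509 - 1226100 = -1182075004020496663/964093629509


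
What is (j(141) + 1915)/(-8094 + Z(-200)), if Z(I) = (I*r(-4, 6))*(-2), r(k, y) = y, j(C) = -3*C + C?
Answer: -1633/5694 ≈ -0.28679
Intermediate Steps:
j(C) = -2*C
Z(I) = -12*I (Z(I) = (I*6)*(-2) = (6*I)*(-2) = -12*I)
(j(141) + 1915)/(-8094 + Z(-200)) = (-2*141 + 1915)/(-8094 - 12*(-200)) = (-282 + 1915)/(-8094 + 2400) = 1633/(-5694) = 1633*(-1/5694) = -1633/5694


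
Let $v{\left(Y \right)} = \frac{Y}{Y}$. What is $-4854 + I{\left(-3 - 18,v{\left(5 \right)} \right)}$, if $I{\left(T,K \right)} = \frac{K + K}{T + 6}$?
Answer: $- \frac{72812}{15} \approx -4854.1$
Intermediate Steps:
$v{\left(Y \right)} = 1$
$I{\left(T,K \right)} = \frac{2 K}{6 + T}$
$-4854 + I{\left(-3 - 18,v{\left(5 \right)} \right)} = -4854 + 2 \cdot 1 \frac{1}{6 - 21} = -4854 + 2 \cdot 1 \frac{1}{-15} = -4854 + 2 \cdot 1 \left(- \frac{1}{15}\right) = -4854 - \frac{2}{15} = - \frac{72812}{15}$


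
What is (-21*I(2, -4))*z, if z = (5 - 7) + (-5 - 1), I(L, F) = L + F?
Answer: -336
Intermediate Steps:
I(L, F) = F + L
z = -8 (z = -2 - 6 = -8)
(-21*I(2, -4))*z = -21*(-4 + 2)*(-8) = -21*(-2)*(-8) = 42*(-8) = -336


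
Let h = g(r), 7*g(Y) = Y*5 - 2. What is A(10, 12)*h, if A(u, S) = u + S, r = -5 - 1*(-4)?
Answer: -22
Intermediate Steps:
r = -1 (r = -5 + 4 = -1)
g(Y) = -2/7 + 5*Y/7 (g(Y) = (Y*5 - 2)/7 = (5*Y - 2)/7 = (-2 + 5*Y)/7 = -2/7 + 5*Y/7)
h = -1 (h = -2/7 + (5/7)*(-1) = -2/7 - 5/7 = -1)
A(u, S) = S + u
A(10, 12)*h = (12 + 10)*(-1) = 22*(-1) = -22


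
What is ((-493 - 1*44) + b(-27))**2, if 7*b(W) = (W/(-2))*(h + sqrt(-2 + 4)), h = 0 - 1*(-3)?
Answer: 55310427/196 - 200799*sqrt(2)/98 ≈ 2.7930e+5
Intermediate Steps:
h = 3 (h = 0 + 3 = 3)
b(W) = -W*(3 + sqrt(2))/14 (b(W) = ((W/(-2))*(3 + sqrt(-2 + 4)))/7 = ((W*(-1/2))*(3 + sqrt(2)))/7 = ((-W/2)*(3 + sqrt(2)))/7 = (-W*(3 + sqrt(2))/2)/7 = -W*(3 + sqrt(2))/14)
((-493 - 1*44) + b(-27))**2 = ((-493 - 1*44) - 1/14*(-27)*(3 + sqrt(2)))**2 = ((-493 - 44) + (81/14 + 27*sqrt(2)/14))**2 = (-537 + (81/14 + 27*sqrt(2)/14))**2 = (-7437/14 + 27*sqrt(2)/14)**2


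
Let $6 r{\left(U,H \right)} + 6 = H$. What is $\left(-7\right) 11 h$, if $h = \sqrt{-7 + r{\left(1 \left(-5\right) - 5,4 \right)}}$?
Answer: $- \frac{77 i \sqrt{66}}{3} \approx - 208.52 i$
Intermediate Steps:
$r{\left(U,H \right)} = -1 + \frac{H}{6}$
$h = \frac{i \sqrt{66}}{3}$ ($h = \sqrt{-7 + \left(-1 + \frac{1}{6} \cdot 4\right)} = \sqrt{-7 + \left(-1 + \frac{2}{3}\right)} = \sqrt{-7 - \frac{1}{3}} = \sqrt{- \frac{22}{3}} = \frac{i \sqrt{66}}{3} \approx 2.708 i$)
$\left(-7\right) 11 h = \left(-7\right) 11 \frac{i \sqrt{66}}{3} = - 77 \frac{i \sqrt{66}}{3} = - \frac{77 i \sqrt{66}}{3}$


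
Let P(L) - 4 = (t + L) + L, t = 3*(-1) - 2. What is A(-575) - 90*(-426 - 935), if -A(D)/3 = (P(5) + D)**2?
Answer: -838578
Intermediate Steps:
t = -5 (t = -3 - 2 = -5)
P(L) = -1 + 2*L (P(L) = 4 + ((-5 + L) + L) = 4 + (-5 + 2*L) = -1 + 2*L)
A(D) = -3*(9 + D)**2 (A(D) = -3*((-1 + 2*5) + D)**2 = -3*((-1 + 10) + D)**2 = -3*(9 + D)**2)
A(-575) - 90*(-426 - 935) = -3*(9 - 575)**2 - 90*(-426 - 935) = -3*(-566)**2 - 90*(-1361) = -3*320356 - 1*(-122490) = -961068 + 122490 = -838578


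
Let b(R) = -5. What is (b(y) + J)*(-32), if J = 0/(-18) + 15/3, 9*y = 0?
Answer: 0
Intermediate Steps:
y = 0 (y = (⅑)*0 = 0)
J = 5 (J = 0*(-1/18) + 15*(⅓) = 0 + 5 = 5)
(b(y) + J)*(-32) = (-5 + 5)*(-32) = 0*(-32) = 0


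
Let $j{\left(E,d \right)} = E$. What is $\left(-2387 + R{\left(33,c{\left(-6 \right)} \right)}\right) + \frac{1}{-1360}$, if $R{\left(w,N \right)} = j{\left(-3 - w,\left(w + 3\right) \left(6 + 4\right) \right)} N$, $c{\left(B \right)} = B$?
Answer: $- \frac{2952561}{1360} \approx -2171.0$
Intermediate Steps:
$R{\left(w,N \right)} = N \left(-3 - w\right)$ ($R{\left(w,N \right)} = \left(-3 - w\right) N = N \left(-3 - w\right)$)
$\left(-2387 + R{\left(33,c{\left(-6 \right)} \right)}\right) + \frac{1}{-1360} = \left(-2387 - - 6 \left(3 + 33\right)\right) + \frac{1}{-1360} = \left(-2387 - \left(-6\right) 36\right) - \frac{1}{1360} = \left(-2387 + 216\right) - \frac{1}{1360} = -2171 - \frac{1}{1360} = - \frac{2952561}{1360}$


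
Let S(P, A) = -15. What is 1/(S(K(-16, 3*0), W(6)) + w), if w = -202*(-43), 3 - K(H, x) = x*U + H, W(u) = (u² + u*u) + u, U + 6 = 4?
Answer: 1/8671 ≈ 0.00011533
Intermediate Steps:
U = -2 (U = -6 + 4 = -2)
W(u) = u + 2*u² (W(u) = (u² + u²) + u = 2*u² + u = u + 2*u²)
K(H, x) = 3 - H + 2*x (K(H, x) = 3 - (x*(-2) + H) = 3 - (-2*x + H) = 3 - (H - 2*x) = 3 + (-H + 2*x) = 3 - H + 2*x)
w = 8686
1/(S(K(-16, 3*0), W(6)) + w) = 1/(-15 + 8686) = 1/8671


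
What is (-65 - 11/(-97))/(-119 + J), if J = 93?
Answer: 3147/1261 ≈ 2.4956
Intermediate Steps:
(-65 - 11/(-97))/(-119 + J) = (-65 - 11/(-97))/(-119 + 93) = (-65 - 11*(-1/97))/(-26) = (-65 + 11/97)*(-1/26) = -6294/97*(-1/26) = 3147/1261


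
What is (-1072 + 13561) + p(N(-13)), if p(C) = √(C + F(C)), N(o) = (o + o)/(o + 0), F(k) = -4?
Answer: 12489 + I*√2 ≈ 12489.0 + 1.4142*I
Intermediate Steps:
N(o) = 2 (N(o) = (2*o)/o = 2)
p(C) = √(-4 + C) (p(C) = √(C - 4) = √(-4 + C))
(-1072 + 13561) + p(N(-13)) = (-1072 + 13561) + √(-4 + 2) = 12489 + √(-2) = 12489 + I*√2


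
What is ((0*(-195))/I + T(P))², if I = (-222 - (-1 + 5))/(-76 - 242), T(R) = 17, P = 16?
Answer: 289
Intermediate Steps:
I = 113/159 (I = (-222 - 1*4)/(-318) = (-222 - 4)*(-1/318) = -226*(-1/318) = 113/159 ≈ 0.71069)
((0*(-195))/I + T(P))² = ((0*(-195))/(113/159) + 17)² = (0*(159/113) + 17)² = (0 + 17)² = 17² = 289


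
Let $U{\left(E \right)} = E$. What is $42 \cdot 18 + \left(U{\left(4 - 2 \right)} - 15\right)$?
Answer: $743$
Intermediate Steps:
$42 \cdot 18 + \left(U{\left(4 - 2 \right)} - 15\right) = 42 \cdot 18 + \left(\left(4 - 2\right) - 15\right) = 756 + \left(\left(4 - 2\right) - 15\right) = 756 + \left(2 - 15\right) = 756 - 13 = 743$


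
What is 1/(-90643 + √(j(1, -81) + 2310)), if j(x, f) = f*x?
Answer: -90643/8216151220 - √2229/8216151220 ≈ -1.1038e-5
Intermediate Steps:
1/(-90643 + √(j(1, -81) + 2310)) = 1/(-90643 + √(-81*1 + 2310)) = 1/(-90643 + √(-81 + 2310)) = 1/(-90643 + √2229)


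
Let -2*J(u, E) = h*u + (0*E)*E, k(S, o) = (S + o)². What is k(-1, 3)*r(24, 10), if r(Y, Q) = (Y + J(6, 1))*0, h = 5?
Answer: 0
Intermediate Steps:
J(u, E) = -5*u/2 (J(u, E) = -(5*u + (0*E)*E)/2 = -(5*u + 0*E)/2 = -(5*u + 0)/2 = -5*u/2)
r(Y, Q) = 0 (r(Y, Q) = (Y - 5/2*6)*0 = (Y - 15)*0 = (-15 + Y)*0 = 0)
k(-1, 3)*r(24, 10) = (-1 + 3)²*0 = 2²*0 = 4*0 = 0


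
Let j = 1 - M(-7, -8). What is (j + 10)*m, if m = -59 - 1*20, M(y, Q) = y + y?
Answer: -1975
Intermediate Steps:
M(y, Q) = 2*y
j = 15 (j = 1 - 2*(-7) = 1 - 1*(-14) = 1 + 14 = 15)
m = -79 (m = -59 - 20 = -79)
(j + 10)*m = (15 + 10)*(-79) = 25*(-79) = -1975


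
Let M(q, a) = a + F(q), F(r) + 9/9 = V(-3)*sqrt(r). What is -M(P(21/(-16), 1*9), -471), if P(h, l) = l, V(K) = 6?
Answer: 454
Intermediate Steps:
F(r) = -1 + 6*sqrt(r)
M(q, a) = -1 + a + 6*sqrt(q) (M(q, a) = a + (-1 + 6*sqrt(q)) = -1 + a + 6*sqrt(q))
-M(P(21/(-16), 1*9), -471) = -(-1 - 471 + 6*sqrt(1*9)) = -(-1 - 471 + 6*sqrt(9)) = -(-1 - 471 + 6*3) = -(-1 - 471 + 18) = -1*(-454) = 454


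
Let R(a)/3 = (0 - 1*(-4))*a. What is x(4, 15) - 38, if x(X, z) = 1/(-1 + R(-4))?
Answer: -1863/49 ≈ -38.020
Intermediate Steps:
R(a) = 12*a (R(a) = 3*((0 - 1*(-4))*a) = 3*((0 + 4)*a) = 3*(4*a) = 12*a)
x(X, z) = -1/49 (x(X, z) = 1/(-1 + 12*(-4)) = 1/(-1 - 48) = 1/(-49) = -1/49)
x(4, 15) - 38 = -1/49 - 38 = -1863/49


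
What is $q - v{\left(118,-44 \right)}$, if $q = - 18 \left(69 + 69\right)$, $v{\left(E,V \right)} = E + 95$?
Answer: $-2697$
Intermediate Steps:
$v{\left(E,V \right)} = 95 + E$
$q = -2484$ ($q = \left(-18\right) 138 = -2484$)
$q - v{\left(118,-44 \right)} = -2484 - \left(95 + 118\right) = -2484 - 213 = -2697$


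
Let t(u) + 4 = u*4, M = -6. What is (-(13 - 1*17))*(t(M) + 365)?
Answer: 1348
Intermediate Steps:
t(u) = -4 + 4*u (t(u) = -4 + u*4 = -4 + 4*u)
(-(13 - 1*17))*(t(M) + 365) = (-(13 - 1*17))*((-4 + 4*(-6)) + 365) = (-(13 - 17))*((-4 - 24) + 365) = (-1*(-4))*(-28 + 365) = 4*337 = 1348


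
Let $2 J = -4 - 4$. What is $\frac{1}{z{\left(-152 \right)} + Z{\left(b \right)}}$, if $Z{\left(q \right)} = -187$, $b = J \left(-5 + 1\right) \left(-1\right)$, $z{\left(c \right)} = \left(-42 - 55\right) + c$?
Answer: $- \frac{1}{436} \approx -0.0022936$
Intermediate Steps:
$J = -4$ ($J = \frac{-4 - 4}{2} = \frac{1}{2} \left(-8\right) = -4$)
$z{\left(c \right)} = -97 + c$
$b = -16$ ($b = - 4 \left(-5 + 1\right) \left(-1\right) = \left(-4\right) \left(-4\right) \left(-1\right) = 16 \left(-1\right) = -16$)
$\frac{1}{z{\left(-152 \right)} + Z{\left(b \right)}} = \frac{1}{\left(-97 - 152\right) - 187} = \frac{1}{-249 - 187} = \frac{1}{-436} = - \frac{1}{436}$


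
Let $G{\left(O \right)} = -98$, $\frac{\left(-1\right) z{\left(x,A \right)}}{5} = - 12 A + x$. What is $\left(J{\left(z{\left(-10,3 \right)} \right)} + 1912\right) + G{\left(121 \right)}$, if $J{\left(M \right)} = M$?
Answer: $2044$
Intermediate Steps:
$z{\left(x,A \right)} = - 5 x + 60 A$ ($z{\left(x,A \right)} = - 5 \left(- 12 A + x\right) = - 5 \left(x - 12 A\right) = - 5 x + 60 A$)
$\left(J{\left(z{\left(-10,3 \right)} \right)} + 1912\right) + G{\left(121 \right)} = \left(\left(\left(-5\right) \left(-10\right) + 60 \cdot 3\right) + 1912\right) - 98 = \left(\left(50 + 180\right) + 1912\right) - 98 = \left(230 + 1912\right) - 98 = 2142 - 98 = 2044$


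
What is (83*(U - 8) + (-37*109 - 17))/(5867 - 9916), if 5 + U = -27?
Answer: 7370/4049 ≈ 1.8202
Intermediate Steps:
U = -32 (U = -5 - 27 = -32)
(83*(U - 8) + (-37*109 - 17))/(5867 - 9916) = (83*(-32 - 8) + (-37*109 - 17))/(5867 - 9916) = (83*(-40) + (-4033 - 17))/(-4049) = (-3320 - 4050)*(-1/4049) = -7370*(-1/4049) = 7370/4049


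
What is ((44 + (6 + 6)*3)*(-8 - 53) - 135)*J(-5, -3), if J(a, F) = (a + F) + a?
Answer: 65195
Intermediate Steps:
J(a, F) = F + 2*a (J(a, F) = (F + a) + a = F + 2*a)
((44 + (6 + 6)*3)*(-8 - 53) - 135)*J(-5, -3) = ((44 + (6 + 6)*3)*(-8 - 53) - 135)*(-3 + 2*(-5)) = ((44 + 12*3)*(-61) - 135)*(-3 - 10) = ((44 + 36)*(-61) - 135)*(-13) = (80*(-61) - 135)*(-13) = (-4880 - 135)*(-13) = -5015*(-13) = 65195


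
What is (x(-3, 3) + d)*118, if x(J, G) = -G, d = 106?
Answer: 12154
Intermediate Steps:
(x(-3, 3) + d)*118 = (-1*3 + 106)*118 = (-3 + 106)*118 = 103*118 = 12154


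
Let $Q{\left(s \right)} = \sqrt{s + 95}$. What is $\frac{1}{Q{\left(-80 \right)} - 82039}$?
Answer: $- \frac{82039}{6730397506} - \frac{\sqrt{15}}{6730397506} \approx -1.219 \cdot 10^{-5}$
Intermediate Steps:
$Q{\left(s \right)} = \sqrt{95 + s}$
$\frac{1}{Q{\left(-80 \right)} - 82039} = \frac{1}{\sqrt{95 - 80} - 82039} = \frac{1}{\sqrt{15} - 82039} = \frac{1}{-82039 + \sqrt{15}}$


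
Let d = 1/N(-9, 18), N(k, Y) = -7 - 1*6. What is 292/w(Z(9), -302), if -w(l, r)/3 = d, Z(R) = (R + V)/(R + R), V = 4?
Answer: 3796/3 ≈ 1265.3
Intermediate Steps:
N(k, Y) = -13 (N(k, Y) = -7 - 6 = -13)
Z(R) = (4 + R)/(2*R) (Z(R) = (R + 4)/(R + R) = (4 + R)/((2*R)) = (4 + R)*(1/(2*R)) = (4 + R)/(2*R))
d = -1/13 (d = 1/(-13) = -1/13 ≈ -0.076923)
w(l, r) = 3/13 (w(l, r) = -3*(-1/13) = 3/13)
292/w(Z(9), -302) = 292/(3/13) = 292*(13/3) = 3796/3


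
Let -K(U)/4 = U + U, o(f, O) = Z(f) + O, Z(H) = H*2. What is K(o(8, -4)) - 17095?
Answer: -17191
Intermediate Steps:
Z(H) = 2*H
o(f, O) = O + 2*f (o(f, O) = 2*f + O = O + 2*f)
K(U) = -8*U (K(U) = -4*(U + U) = -8*U)
K(o(8, -4)) - 17095 = -8*(-4 + 2*8) - 17095 = -8*(-4 + 16) - 17095 = -8*12 - 17095 = -96 - 17095 = -17191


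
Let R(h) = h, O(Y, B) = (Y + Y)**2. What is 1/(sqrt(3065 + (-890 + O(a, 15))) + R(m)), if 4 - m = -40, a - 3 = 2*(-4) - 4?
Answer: -44/563 + 7*sqrt(51)/563 ≈ 0.010639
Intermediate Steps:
a = -9 (a = 3 + (2*(-4) - 4) = 3 + (-8 - 4) = 3 - 12 = -9)
O(Y, B) = 4*Y**2 (O(Y, B) = (2*Y)**2 = 4*Y**2)
m = 44 (m = 4 - 1*(-40) = 4 + 40 = 44)
1/(sqrt(3065 + (-890 + O(a, 15))) + R(m)) = 1/(sqrt(3065 + (-890 + 4*(-9)**2)) + 44) = 1/(sqrt(3065 + (-890 + 4*81)) + 44) = 1/(sqrt(3065 + (-890 + 324)) + 44) = 1/(sqrt(3065 - 566) + 44) = 1/(sqrt(2499) + 44) = 1/(7*sqrt(51) + 44) = 1/(44 + 7*sqrt(51))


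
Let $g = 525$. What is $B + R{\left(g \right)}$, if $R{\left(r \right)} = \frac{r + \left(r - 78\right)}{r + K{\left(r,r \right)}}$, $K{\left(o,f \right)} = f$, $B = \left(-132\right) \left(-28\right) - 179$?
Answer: $\frac{615637}{175} \approx 3517.9$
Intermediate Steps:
$B = 3517$ ($B = 3696 - 179 = 3517$)
$R{\left(r \right)} = \frac{-78 + 2 r}{2 r}$ ($R{\left(r \right)} = \frac{r + \left(r - 78\right)}{r + r} = \frac{r + \left(r - 78\right)}{2 r} = \left(r + \left(-78 + r\right)\right) \frac{1}{2 r} = \left(-78 + 2 r\right) \frac{1}{2 r} = \frac{-78 + 2 r}{2 r}$)
$B + R{\left(g \right)} = 3517 + \frac{-39 + 525}{525} = 3517 + \frac{1}{525} \cdot 486 = 3517 + \frac{162}{175} = \frac{615637}{175}$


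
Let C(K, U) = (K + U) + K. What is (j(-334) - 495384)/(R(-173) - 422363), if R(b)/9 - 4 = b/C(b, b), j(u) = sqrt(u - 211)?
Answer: 123846/105581 - I*sqrt(545)/422324 ≈ 1.173 - 5.5278e-5*I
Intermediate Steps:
C(K, U) = U + 2*K
j(u) = sqrt(-211 + u)
R(b) = 39 (R(b) = 36 + 9*(b/(b + 2*b)) = 36 + 9*(b/((3*b))) = 36 + 9*(b*(1/(3*b))) = 36 + 9*(1/3) = 36 + 3 = 39)
(j(-334) - 495384)/(R(-173) - 422363) = (sqrt(-211 - 334) - 495384)/(39 - 422363) = (sqrt(-545) - 495384)/(-422324) = (I*sqrt(545) - 495384)*(-1/422324) = (-495384 + I*sqrt(545))*(-1/422324) = 123846/105581 - I*sqrt(545)/422324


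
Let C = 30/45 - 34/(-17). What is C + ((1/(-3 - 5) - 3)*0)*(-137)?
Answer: 8/3 ≈ 2.6667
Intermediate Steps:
C = 8/3 (C = 30*(1/45) - 34*(-1/17) = 2/3 + 2 = 8/3 ≈ 2.6667)
C + ((1/(-3 - 5) - 3)*0)*(-137) = 8/3 + ((1/(-3 - 5) - 3)*0)*(-137) = 8/3 + ((1/(-8) - 3)*0)*(-137) = 8/3 + ((-1/8 - 3)*0)*(-137) = 8/3 - 25/8*0*(-137) = 8/3 + 0*(-137) = 8/3 + 0 = 8/3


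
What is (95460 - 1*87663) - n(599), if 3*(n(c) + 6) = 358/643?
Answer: 15051629/1929 ≈ 7802.8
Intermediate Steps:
n(c) = -11216/1929 (n(c) = -6 + (358/643)/3 = -6 + (358*(1/643))/3 = -6 + (⅓)*(358/643) = -6 + 358/1929 = -11216/1929)
(95460 - 1*87663) - n(599) = (95460 - 1*87663) - 1*(-11216/1929) = (95460 - 87663) + 11216/1929 = 7797 + 11216/1929 = 15051629/1929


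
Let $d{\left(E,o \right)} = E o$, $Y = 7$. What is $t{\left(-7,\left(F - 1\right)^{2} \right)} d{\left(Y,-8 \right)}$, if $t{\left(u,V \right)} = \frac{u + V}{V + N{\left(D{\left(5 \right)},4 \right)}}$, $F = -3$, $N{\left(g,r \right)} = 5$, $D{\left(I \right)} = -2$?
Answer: $-24$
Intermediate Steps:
$t{\left(u,V \right)} = \frac{V + u}{5 + V}$ ($t{\left(u,V \right)} = \frac{u + V}{V + 5} = \frac{V + u}{5 + V}$)
$t{\left(-7,\left(F - 1\right)^{2} \right)} d{\left(Y,-8 \right)} = \frac{\left(-3 - 1\right)^{2} - 7}{5 + \left(-3 - 1\right)^{2}} \cdot 7 \left(-8\right) = \frac{\left(-4\right)^{2} - 7}{5 + \left(-4\right)^{2}} \left(-56\right) = \frac{16 - 7}{5 + 16} \left(-56\right) = \frac{1}{21} \cdot 9 \left(-56\right) = \frac{3}{7} \left(-56\right) = -24$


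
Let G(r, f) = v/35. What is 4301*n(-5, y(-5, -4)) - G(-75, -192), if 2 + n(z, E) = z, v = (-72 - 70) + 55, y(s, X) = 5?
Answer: -1053658/35 ≈ -30105.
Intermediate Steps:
v = -87 (v = -142 + 55 = -87)
n(z, E) = -2 + z
G(r, f) = -87/35
4301*n(-5, y(-5, -4)) - G(-75, -192) = 4301*(-2 - 5) - 1*(-87/35) = 4301*(-7) + 87/35 = -30107 + 87/35 = -1053658/35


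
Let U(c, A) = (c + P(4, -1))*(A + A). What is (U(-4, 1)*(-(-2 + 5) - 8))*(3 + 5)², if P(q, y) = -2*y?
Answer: 2816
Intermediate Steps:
U(c, A) = 2*A*(2 + c) (U(c, A) = (c - 2*(-1))*(A + A) = (c + 2)*(2*A) = (2 + c)*(2*A) = 2*A*(2 + c))
(U(-4, 1)*(-(-2 + 5) - 8))*(3 + 5)² = ((2*1*(2 - 4))*(-(-2 + 5) - 8))*(3 + 5)² = ((2*1*(-2))*(-1*3 - 8))*8² = -4*(-3 - 8)*64 = -4*(-11)*64 = 44*64 = 2816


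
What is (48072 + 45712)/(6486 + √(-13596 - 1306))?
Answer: 304141512/21041549 - 46892*I*√14902/21041549 ≈ 14.454 - 0.27205*I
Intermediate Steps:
(48072 + 45712)/(6486 + √(-13596 - 1306)) = 93784/(6486 + √(-14902)) = 93784/(6486 + I*√14902)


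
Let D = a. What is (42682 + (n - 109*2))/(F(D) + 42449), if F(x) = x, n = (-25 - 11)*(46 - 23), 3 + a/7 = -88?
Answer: 10409/10453 ≈ 0.99579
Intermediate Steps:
a = -637 (a = -21 + 7*(-88) = -21 - 616 = -637)
D = -637
n = -828 (n = -36*23 = -828)
(42682 + (n - 109*2))/(F(D) + 42449) = (42682 + (-828 - 109*2))/(-637 + 42449) = (42682 + (-828 - 218))/41812 = (42682 - 1046)*(1/41812) = 41636*(1/41812) = 10409/10453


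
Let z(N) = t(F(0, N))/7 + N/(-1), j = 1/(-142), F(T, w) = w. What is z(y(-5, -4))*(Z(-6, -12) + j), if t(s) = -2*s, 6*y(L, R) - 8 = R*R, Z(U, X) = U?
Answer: 15354/497 ≈ 30.893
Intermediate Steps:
y(L, R) = 4/3 + R²/6 (y(L, R) = 4/3 + (R*R)/6 = 4/3 + R²/6)
j = -1/142 ≈ -0.0070423
z(N) = -9*N/7 (z(N) = -2*N/7 + N/(-1) = -2*N*(⅐) + N*(-1) = -2*N/7 - N = -9*N/7)
z(y(-5, -4))*(Z(-6, -12) + j) = (-9*(4/3 + (⅙)*(-4)²)/7)*(-6 - 1/142) = -9*(4/3 + (⅙)*16)/7*(-853/142) = -9*(4/3 + 8/3)/7*(-853/142) = -9/7*4*(-853/142) = -36/7*(-853/142) = 15354/497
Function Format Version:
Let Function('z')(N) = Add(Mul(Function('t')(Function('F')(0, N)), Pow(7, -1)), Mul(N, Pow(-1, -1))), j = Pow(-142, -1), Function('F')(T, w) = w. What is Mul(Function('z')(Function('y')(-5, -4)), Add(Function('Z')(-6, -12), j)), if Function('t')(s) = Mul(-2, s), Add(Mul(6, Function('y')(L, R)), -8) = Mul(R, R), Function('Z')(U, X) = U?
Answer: Rational(15354, 497) ≈ 30.893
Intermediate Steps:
Function('y')(L, R) = Add(Rational(4, 3), Mul(Rational(1, 6), Pow(R, 2))) (Function('y')(L, R) = Add(Rational(4, 3), Mul(Rational(1, 6), Mul(R, R))) = Add(Rational(4, 3), Mul(Rational(1, 6), Pow(R, 2))))
j = Rational(-1, 142) ≈ -0.0070423
Function('z')(N) = Mul(Rational(-9, 7), N) (Function('z')(N) = Add(Mul(Mul(-2, N), Pow(7, -1)), Mul(N, Pow(-1, -1))) = Add(Mul(Mul(-2, N), Rational(1, 7)), Mul(N, -1)) = Add(Mul(Rational(-2, 7), N), Mul(-1, N)) = Mul(Rational(-9, 7), N))
Mul(Function('z')(Function('y')(-5, -4)), Add(Function('Z')(-6, -12), j)) = Mul(Mul(Rational(-9, 7), Add(Rational(4, 3), Mul(Rational(1, 6), Pow(-4, 2)))), Add(-6, Rational(-1, 142))) = Mul(Mul(Rational(-9, 7), Add(Rational(4, 3), Mul(Rational(1, 6), 16))), Rational(-853, 142)) = Mul(Mul(Rational(-9, 7), Add(Rational(4, 3), Rational(8, 3))), Rational(-853, 142)) = Mul(Mul(Rational(-9, 7), 4), Rational(-853, 142)) = Mul(Rational(-36, 7), Rational(-853, 142)) = Rational(15354, 497)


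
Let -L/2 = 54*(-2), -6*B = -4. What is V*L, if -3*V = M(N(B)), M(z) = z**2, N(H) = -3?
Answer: -648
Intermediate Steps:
B = 2/3 (B = -1/6*(-4) = 2/3 ≈ 0.66667)
V = -3 (V = -1/3*(-3)**2 = -1/3*9 = -3)
L = 216 (L = -108*(-2) = -2*(-108) = 216)
V*L = -3*216 = -648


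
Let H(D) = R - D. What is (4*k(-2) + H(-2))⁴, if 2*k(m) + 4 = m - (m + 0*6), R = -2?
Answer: 4096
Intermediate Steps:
k(m) = -2 (k(m) = -2 + (m - (m + 0*6))/2 = -2 + (m - (m + 0))/2 = -2 + (m - m)/2 = -2 + (½)*0 = -2 + 0 = -2)
H(D) = -2 - D
(4*k(-2) + H(-2))⁴ = (4*(-2) + (-2 - 1*(-2)))⁴ = (-8 + (-2 + 2))⁴ = (-8 + 0)⁴ = (-8)⁴ = 4096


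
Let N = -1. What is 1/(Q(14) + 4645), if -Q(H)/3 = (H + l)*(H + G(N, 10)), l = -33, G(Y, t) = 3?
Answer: 1/5614 ≈ 0.00017813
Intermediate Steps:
Q(H) = -3*(-33 + H)*(3 + H) (Q(H) = -3*(H - 33)*(H + 3) = -3*(-33 + H)*(3 + H))
1/(Q(14) + 4645) = 1/((297 - 3*14² + 90*14) + 4645) = 1/((297 - 3*196 + 1260) + 4645) = 1/((297 - 588 + 1260) + 4645) = 1/(969 + 4645) = 1/5614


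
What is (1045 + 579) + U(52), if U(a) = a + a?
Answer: 1728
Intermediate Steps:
U(a) = 2*a
(1045 + 579) + U(52) = (1045 + 579) + 2*52 = 1624 + 104 = 1728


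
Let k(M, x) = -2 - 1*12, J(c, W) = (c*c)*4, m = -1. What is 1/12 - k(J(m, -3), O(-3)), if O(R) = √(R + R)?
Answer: 169/12 ≈ 14.083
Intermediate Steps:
O(R) = √2*√R (O(R) = √(2*R) = √2*√R)
J(c, W) = 4*c² (J(c, W) = c²*4 = 4*c²)
k(M, x) = -14 (k(M, x) = -2 - 12 = -14)
1/12 - k(J(m, -3), O(-3)) = 1/12 - 1*(-14) = 1/12 + 14 = 169/12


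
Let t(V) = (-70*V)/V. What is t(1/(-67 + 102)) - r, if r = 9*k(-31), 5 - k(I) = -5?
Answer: -160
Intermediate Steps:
k(I) = 10 (k(I) = 5 - 1*(-5) = 5 + 5 = 10)
t(V) = -70
r = 90 (r = 9*10 = 90)
t(1/(-67 + 102)) - r = -70 - 1*90 = -70 - 90 = -160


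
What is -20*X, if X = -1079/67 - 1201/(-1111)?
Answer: 22366040/74437 ≈ 300.47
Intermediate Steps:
X = -1118302/74437 (X = -1079*1/67 - 1201*(-1/1111) = -1079/67 + 1201/1111 = -1118302/74437 ≈ -15.023)
-20*X = -20*(-1118302/74437) = 22366040/74437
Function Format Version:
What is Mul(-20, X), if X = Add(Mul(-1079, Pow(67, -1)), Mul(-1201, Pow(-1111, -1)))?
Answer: Rational(22366040, 74437) ≈ 300.47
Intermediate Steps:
X = Rational(-1118302, 74437) (X = Add(Mul(-1079, Rational(1, 67)), Mul(-1201, Rational(-1, 1111))) = Add(Rational(-1079, 67), Rational(1201, 1111)) = Rational(-1118302, 74437) ≈ -15.023)
Mul(-20, X) = Mul(-20, Rational(-1118302, 74437)) = Rational(22366040, 74437)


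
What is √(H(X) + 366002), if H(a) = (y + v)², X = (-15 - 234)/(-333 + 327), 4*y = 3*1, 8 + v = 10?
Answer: √5856153/4 ≈ 604.99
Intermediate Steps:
v = 2 (v = -8 + 10 = 2)
y = ¾ (y = (3*1)/4 = (¼)*3 = ¾ ≈ 0.75000)
X = 83/2 (X = -249/(-6) = -249*(-⅙) = 83/2 ≈ 41.500)
H(a) = 121/16 (H(a) = (¾ + 2)² = (11/4)² = 121/16)
√(H(X) + 366002) = √(121/16 + 366002) = √(5856153/16) = √5856153/4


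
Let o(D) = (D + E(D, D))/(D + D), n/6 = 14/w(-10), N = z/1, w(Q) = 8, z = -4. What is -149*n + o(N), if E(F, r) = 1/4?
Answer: -50049/32 ≈ -1564.0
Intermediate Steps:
E(F, r) = ¼
N = -4 (N = -4/1 = -4*1 = -4)
n = 21/2 (n = 6*(14/8) = 6*(14*(⅛)) = 6*(7/4) = 21/2 ≈ 10.500)
o(D) = (¼ + D)/(2*D) (o(D) = (D + ¼)/(D + D) = (¼ + D)/((2*D)) = (¼ + D)*(1/(2*D)) = (¼ + D)/(2*D))
-149*n + o(N) = -149*21/2 + (⅛)*(1 + 4*(-4))/(-4) = -3129/2 + (⅛)*(-¼)*(1 - 16) = -3129/2 + (⅛)*(-¼)*(-15) = -3129/2 + 15/32 = -50049/32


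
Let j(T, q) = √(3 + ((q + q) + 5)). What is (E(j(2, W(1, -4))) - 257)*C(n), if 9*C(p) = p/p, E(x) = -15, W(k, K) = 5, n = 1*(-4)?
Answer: -272/9 ≈ -30.222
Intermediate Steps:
n = -4
j(T, q) = √(8 + 2*q) (j(T, q) = √(3 + (2*q + 5)) = √(3 + (5 + 2*q)) = √(8 + 2*q))
C(p) = ⅑ (C(p) = (p/p)/9 = (⅑)*1 = ⅑)
(E(j(2, W(1, -4))) - 257)*C(n) = (-15 - 257)*(⅑) = -272*⅑ = -272/9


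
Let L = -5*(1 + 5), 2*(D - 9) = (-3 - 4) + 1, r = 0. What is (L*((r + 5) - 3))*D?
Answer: -360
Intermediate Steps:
D = 6 (D = 9 + ((-3 - 4) + 1)/2 = 9 + (-7 + 1)/2 = 9 + (½)*(-6) = 9 - 3 = 6)
L = -30 (L = -5*6 = -30)
(L*((r + 5) - 3))*D = -30*((0 + 5) - 3)*6 = -30*(5 - 3)*6 = -30*2*6 = -60*6 = -360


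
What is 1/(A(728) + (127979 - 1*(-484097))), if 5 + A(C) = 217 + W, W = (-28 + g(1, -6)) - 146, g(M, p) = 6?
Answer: 1/612120 ≈ 1.6337e-6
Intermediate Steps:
W = -168 (W = (-28 + 6) - 146 = -22 - 146 = -168)
A(C) = 44 (A(C) = -5 + (217 - 168) = -5 + 49 = 44)
1/(A(728) + (127979 - 1*(-484097))) = 1/(44 + (127979 - 1*(-484097))) = 1/(44 + (127979 + 484097)) = 1/(44 + 612076) = 1/612120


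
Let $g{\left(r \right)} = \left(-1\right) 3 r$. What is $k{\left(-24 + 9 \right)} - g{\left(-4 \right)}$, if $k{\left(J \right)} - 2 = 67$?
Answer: $57$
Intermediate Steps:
$k{\left(J \right)} = 69$ ($k{\left(J \right)} = 2 + 67 = 69$)
$g{\left(r \right)} = - 3 r$
$k{\left(-24 + 9 \right)} - g{\left(-4 \right)} = 69 - \left(-3\right) \left(-4\right) = 69 - 12 = 57$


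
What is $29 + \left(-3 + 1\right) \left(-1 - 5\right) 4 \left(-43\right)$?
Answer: $-2035$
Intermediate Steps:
$29 + \left(-3 + 1\right) \left(-1 - 5\right) 4 \left(-43\right) = 29 + \left(-2\right) \left(-6\right) 4 \left(-43\right) = 29 + 12 \cdot 4 \left(-43\right) = 29 + 48 \left(-43\right) = 29 - 2064 = -2035$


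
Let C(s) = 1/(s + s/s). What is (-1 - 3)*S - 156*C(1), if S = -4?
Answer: -62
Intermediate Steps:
C(s) = 1/(1 + s) (C(s) = 1/(s + 1) = 1/(1 + s))
(-1 - 3)*S - 156*C(1) = (-1 - 3)*(-4) - 156/(1 + 1) = -4*(-4) - 156/2 = 16 - 156*1/2 = 16 - 78 = -62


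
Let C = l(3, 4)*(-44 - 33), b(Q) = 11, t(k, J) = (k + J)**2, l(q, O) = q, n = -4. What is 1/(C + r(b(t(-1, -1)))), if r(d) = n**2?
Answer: -1/215 ≈ -0.0046512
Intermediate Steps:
t(k, J) = (J + k)**2
r(d) = 16 (r(d) = (-4)**2 = 16)
C = -231 (C = 3*(-44 - 33) = 3*(-77) = -231)
1/(C + r(b(t(-1, -1)))) = 1/(-231 + 16) = 1/(-215) = -1/215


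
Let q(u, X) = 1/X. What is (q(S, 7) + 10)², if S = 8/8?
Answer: 5041/49 ≈ 102.88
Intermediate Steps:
S = 1 (S = 8*(⅛) = 1)
(q(S, 7) + 10)² = (1/7 + 10)² = (⅐ + 10)² = (71/7)² = 5041/49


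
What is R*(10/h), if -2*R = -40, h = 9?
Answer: 200/9 ≈ 22.222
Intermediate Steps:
R = 20 (R = -½*(-40) = 20)
R*(10/h) = 20*(10/9) = 200/9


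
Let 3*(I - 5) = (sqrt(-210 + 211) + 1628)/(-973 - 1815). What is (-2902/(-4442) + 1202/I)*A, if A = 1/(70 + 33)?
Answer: 7462400943/3064737911 ≈ 2.4349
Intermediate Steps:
I = 13397/2788 (I = 5 + ((sqrt(-210 + 211) + 1628)/(-973 - 1815))/3 = 5 + ((sqrt(1) + 1628)/(-2788))/3 = 5 + ((1 + 1628)*(-1/2788))/3 = 5 + (1629*(-1/2788))/3 = 5 + (1/3)*(-1629/2788) = 5 - 543/2788 = 13397/2788 ≈ 4.8052)
A = 1/103 ≈ 0.0097087
(-2902/(-4442) + 1202/I)*A = (-2902/(-4442) + 1202/(13397/2788))*(1/103) = (-2902*(-1/4442) + 1202*(2788/13397))*(1/103) = (1451/2221 + 3351176/13397)*(1/103) = (7462400943/29754737)*(1/103) = 7462400943/3064737911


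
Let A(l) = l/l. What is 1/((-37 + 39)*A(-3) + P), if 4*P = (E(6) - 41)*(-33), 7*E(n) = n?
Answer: 28/9329 ≈ 0.0030014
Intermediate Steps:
A(l) = 1
E(n) = n/7
P = 9273/28 (P = (((⅐)*6 - 41)*(-33))/4 = ((6/7 - 41)*(-33))/4 = (-281/7*(-33))/4 = (¼)*(9273/7) = 9273/28 ≈ 331.18)
1/((-37 + 39)*A(-3) + P) = 1/((-37 + 39)*1 + 9273/28) = 1/(2*1 + 9273/28) = 1/(2 + 9273/28) = 1/(9329/28) = 28/9329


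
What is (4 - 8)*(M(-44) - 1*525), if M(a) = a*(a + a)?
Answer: -13388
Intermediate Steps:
M(a) = 2*a² (M(a) = a*(2*a) = 2*a²)
(4 - 8)*(M(-44) - 1*525) = (4 - 8)*(2*(-44)² - 1*525) = -4*(2*1936 - 525) = -4*(3872 - 525) = -4*3347 = -13388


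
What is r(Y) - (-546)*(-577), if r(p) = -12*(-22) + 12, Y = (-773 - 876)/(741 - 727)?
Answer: -314766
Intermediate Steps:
Y = -1649/14 ≈ -117.79
r(p) = 276 (r(p) = 264 + 12 = 276)
r(Y) - (-546)*(-577) = 276 - (-546)*(-577) = 276 - 1*315042 = 276 - 315042 = -314766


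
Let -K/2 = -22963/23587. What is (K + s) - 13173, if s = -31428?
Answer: -1051957861/23587 ≈ -44599.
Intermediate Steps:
K = 45926/23587 (K = -(-45926)/23587 = -2*(-22963/23587) = 45926/23587 ≈ 1.9471)
(K + s) - 13173 = (45926/23587 - 31428) - 13173 = -741246310/23587 - 13173 = -1051957861/23587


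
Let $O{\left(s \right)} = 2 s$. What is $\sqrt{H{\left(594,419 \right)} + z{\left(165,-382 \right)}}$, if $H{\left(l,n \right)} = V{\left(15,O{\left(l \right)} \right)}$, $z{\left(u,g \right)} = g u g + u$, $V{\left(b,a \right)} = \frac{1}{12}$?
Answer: $\frac{\sqrt{866794503}}{6} \approx 4906.9$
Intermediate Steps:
$V{\left(b,a \right)} = \frac{1}{12}$
$z{\left(u,g \right)} = u + u g^{2}$ ($z{\left(u,g \right)} = u g^{2} + u = u + u g^{2}$)
$H{\left(l,n \right)} = \frac{1}{12}$
$\sqrt{H{\left(594,419 \right)} + z{\left(165,-382 \right)}} = \sqrt{\frac{1}{12} + 165 \left(1 + \left(-382\right)^{2}\right)} = \sqrt{\frac{1}{12} + 165 \left(1 + 145924\right)} = \sqrt{\frac{1}{12} + 165 \cdot 145925} = \sqrt{\frac{1}{12} + 24077625} = \sqrt{\frac{288931501}{12}} = \frac{\sqrt{866794503}}{6}$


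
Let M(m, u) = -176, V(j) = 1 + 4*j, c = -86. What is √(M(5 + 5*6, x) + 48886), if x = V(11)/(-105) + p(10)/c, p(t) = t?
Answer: √48710 ≈ 220.70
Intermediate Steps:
x = -164/301 (x = (1 + 4*11)/(-105) + 10/(-86) = (1 + 44)*(-1/105) + 10*(-1/86) = 45*(-1/105) - 5/43 = -3/7 - 5/43 = -164/301 ≈ -0.54485)
√(M(5 + 5*6, x) + 48886) = √(-176 + 48886) = √48710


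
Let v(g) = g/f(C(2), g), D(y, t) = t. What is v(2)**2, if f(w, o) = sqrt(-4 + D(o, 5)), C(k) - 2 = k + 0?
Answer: 4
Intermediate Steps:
C(k) = 2 + k (C(k) = 2 + (k + 0) = 2 + k)
f(w, o) = 1 (f(w, o) = sqrt(-4 + 5) = sqrt(1) = 1)
v(g) = g (v(g) = g/1 = g*1 = g)
v(2)**2 = 2**2 = 4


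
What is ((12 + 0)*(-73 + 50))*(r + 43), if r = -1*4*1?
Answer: -10764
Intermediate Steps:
r = -4 (r = -4*1 = -4)
((12 + 0)*(-73 + 50))*(r + 43) = ((12 + 0)*(-73 + 50))*(-4 + 43) = (12*(-23))*39 = -276*39 = -10764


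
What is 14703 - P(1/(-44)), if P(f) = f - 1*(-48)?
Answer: 644821/44 ≈ 14655.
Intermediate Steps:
P(f) = 48 + f (P(f) = f + 48 = 48 + f)
14703 - P(1/(-44)) = 14703 - (48 + 1/(-44)) = 14703 - (48 - 1/44) = 14703 - 1*2111/44 = 14703 - 2111/44 = 644821/44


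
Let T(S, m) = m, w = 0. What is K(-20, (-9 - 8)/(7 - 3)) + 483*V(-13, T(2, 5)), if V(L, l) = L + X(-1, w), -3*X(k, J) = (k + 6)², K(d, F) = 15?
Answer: -10289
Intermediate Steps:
X(k, J) = -(6 + k)²/3 (X(k, J) = -(k + 6)²/3 = -(6 + k)²/3)
V(L, l) = -25/3 + L (V(L, l) = L - (6 - 1)²/3 = L - ⅓*5² = L - ⅓*25 = L - 25/3 = -25/3 + L)
K(-20, (-9 - 8)/(7 - 3)) + 483*V(-13, T(2, 5)) = 15 + 483*(-25/3 - 13) = 15 + 483*(-64/3) = 15 - 10304 = -10289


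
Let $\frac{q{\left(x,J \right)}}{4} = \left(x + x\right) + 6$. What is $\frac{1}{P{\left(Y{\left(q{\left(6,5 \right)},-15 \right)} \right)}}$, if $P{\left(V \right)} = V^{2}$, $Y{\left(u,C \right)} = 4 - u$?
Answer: $\frac{1}{4624} \approx 0.00021626$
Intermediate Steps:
$q{\left(x,J \right)} = 24 + 8 x$ ($q{\left(x,J \right)} = 4 \left(\left(x + x\right) + 6\right) = 4 \left(2 x + 6\right) = 4 \left(6 + 2 x\right) = 24 + 8 x$)
$\frac{1}{P{\left(Y{\left(q{\left(6,5 \right)},-15 \right)} \right)}} = \frac{1}{\left(4 - \left(24 + 8 \cdot 6\right)\right)^{2}} = \frac{1}{\left(4 - \left(24 + 48\right)\right)^{2}} = \frac{1}{\left(4 - 72\right)^{2}} = \frac{1}{\left(-68\right)^{2}} = \frac{1}{4624}$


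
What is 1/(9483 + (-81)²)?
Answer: 1/16044 ≈ 6.2329e-5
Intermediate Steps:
1/(9483 + (-81)²) = 1/(9483 + 6561) = 1/16044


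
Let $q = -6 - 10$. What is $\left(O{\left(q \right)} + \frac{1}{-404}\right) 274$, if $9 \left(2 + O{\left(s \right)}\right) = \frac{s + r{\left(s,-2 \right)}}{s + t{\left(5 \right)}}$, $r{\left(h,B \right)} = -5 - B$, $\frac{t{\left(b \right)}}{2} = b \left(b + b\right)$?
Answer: $- \frac{10605170}{19089} \approx -555.56$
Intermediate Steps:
$q = -16$
$t{\left(b \right)} = 4 b^{2}$ ($t{\left(b \right)} = 2 b \left(b + b\right) = 2 b 2 b = 2 \cdot 2 b^{2} = 4 b^{2}$)
$O{\left(s \right)} = -2 + \frac{-3 + s}{9 \left(100 + s\right)}$ ($O{\left(s \right)} = -2 + \frac{\left(s - 3\right) \frac{1}{s + 4 \cdot 5^{2}}}{9} = -2 + \frac{\left(s + \left(-5 + 2\right)\right) \frac{1}{s + 4 \cdot 25}}{9} = -2 + \frac{\left(s - 3\right) \frac{1}{s + 100}}{9} = -2 + \frac{\left(-3 + s\right) \frac{1}{100 + s}}{9} = -2 + \frac{\frac{1}{100 + s} \left(-3 + s\right)}{9} = -2 + \frac{-3 + s}{9 \left(100 + s\right)}$)
$\left(O{\left(q \right)} + \frac{1}{-404}\right) 274 = \left(\frac{-1803 - -272}{9 \left(100 - 16\right)} + \frac{1}{-404}\right) 274 = \left(\frac{-1803 + 272}{9 \cdot 84} - \frac{1}{404}\right) 274 = \left(\frac{1}{9} \cdot \frac{1}{84} \left(-1531\right) - \frac{1}{404}\right) 274 = \left(- \frac{1531}{756} - \frac{1}{404}\right) 274 = \left(- \frac{38705}{19089}\right) 274 = - \frac{10605170}{19089}$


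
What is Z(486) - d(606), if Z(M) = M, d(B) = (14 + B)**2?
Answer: -383914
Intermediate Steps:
Z(486) - d(606) = 486 - (14 + 606)**2 = 486 - 1*620**2 = 486 - 1*384400 = 486 - 384400 = -383914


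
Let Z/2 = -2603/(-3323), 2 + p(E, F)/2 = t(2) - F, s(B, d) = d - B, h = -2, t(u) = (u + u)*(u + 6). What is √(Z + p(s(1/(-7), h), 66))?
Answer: 5*I*√31109926/3323 ≈ 8.3925*I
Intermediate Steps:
t(u) = 2*u*(6 + u) (t(u) = (2*u)*(6 + u) = 2*u*(6 + u))
p(E, F) = 60 - 2*F (p(E, F) = -4 + 2*(2*2*(6 + 2) - F) = -4 + 2*(2*2*8 - F) = -4 + 2*(32 - F) = -4 + (64 - 2*F) = 60 - 2*F)
Z = 5206/3323 (Z = 2*(-2603/(-3323)) = 2*(-2603*(-1/3323)) = 2*(2603/3323) = 5206/3323 ≈ 1.5667)
√(Z + p(s(1/(-7), h), 66)) = √(5206/3323 + (60 - 2*66)) = √(5206/3323 + (60 - 132)) = √(5206/3323 - 72) = √(-234050/3323) = 5*I*√31109926/3323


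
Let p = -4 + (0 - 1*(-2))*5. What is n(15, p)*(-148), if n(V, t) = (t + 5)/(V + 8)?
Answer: -1628/23 ≈ -70.783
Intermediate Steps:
p = 6 (p = -4 + (0 + 2)*5 = -4 + 2*5 = -4 + 10 = 6)
n(V, t) = (5 + t)/(8 + V)
n(15, p)*(-148) = ((5 + 6)/(8 + 15))*(-148) = (11/23)*(-148) = -1628/23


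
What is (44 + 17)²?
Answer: 3721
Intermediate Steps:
(44 + 17)² = 61² = 3721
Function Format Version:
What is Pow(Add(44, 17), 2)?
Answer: 3721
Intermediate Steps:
Pow(Add(44, 17), 2) = Pow(61, 2) = 3721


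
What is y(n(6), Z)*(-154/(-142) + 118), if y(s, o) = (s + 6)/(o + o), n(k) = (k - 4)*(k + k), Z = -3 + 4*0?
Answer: -42275/71 ≈ -595.42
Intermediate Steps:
Z = -3 (Z = -3 + 0 = -3)
n(k) = 2*k*(-4 + k) (n(k) = (-4 + k)*(2*k) = 2*k*(-4 + k))
y(s, o) = (6 + s)/(2*o) (y(s, o) = (6 + s)/((2*o)) = (6 + s)*(1/(2*o)) = (6 + s)/(2*o))
y(n(6), Z)*(-154/(-142) + 118) = ((½)*(6 + 2*6*(-4 + 6))/(-3))*(-154/(-142) + 118) = ((½)*(-⅓)*(6 + 2*6*2))*(-154*(-1/142) + 118) = ((½)*(-⅓)*(6 + 24))*(77/71 + 118) = ((½)*(-⅓)*30)*(8455/71) = -5*8455/71 = -42275/71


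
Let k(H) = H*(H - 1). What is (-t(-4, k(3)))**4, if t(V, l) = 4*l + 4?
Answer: 614656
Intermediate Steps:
k(H) = H*(-1 + H)
t(V, l) = 4 + 4*l
(-t(-4, k(3)))**4 = (-(4 + 4*(3*(-1 + 3))))**4 = (-(4 + 4*(3*2)))**4 = (-(4 + 4*6))**4 = (-(4 + 24))**4 = (-1*28)**4 = (-28)**4 = 614656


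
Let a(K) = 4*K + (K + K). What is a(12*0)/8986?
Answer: 0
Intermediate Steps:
a(K) = 6*K (a(K) = 4*K + 2*K = 6*K)
a(12*0)/8986 = (6*(12*0))/8986 = (6*0)*(1/8986) = 0*(1/8986) = 0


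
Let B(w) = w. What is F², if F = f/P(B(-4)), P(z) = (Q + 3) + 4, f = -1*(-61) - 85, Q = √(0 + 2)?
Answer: 576/(7 + √2)² ≈ 8.1357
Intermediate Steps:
Q = √2 ≈ 1.4142
f = -24 (f = 61 - 85 = -24)
P(z) = 7 + √2 (P(z) = (√2 + 3) + 4 = (3 + √2) + 4 = 7 + √2)
F = -24/(7 + √2) ≈ -2.8523
F² = (-168/47 + 24*√2/47)²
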